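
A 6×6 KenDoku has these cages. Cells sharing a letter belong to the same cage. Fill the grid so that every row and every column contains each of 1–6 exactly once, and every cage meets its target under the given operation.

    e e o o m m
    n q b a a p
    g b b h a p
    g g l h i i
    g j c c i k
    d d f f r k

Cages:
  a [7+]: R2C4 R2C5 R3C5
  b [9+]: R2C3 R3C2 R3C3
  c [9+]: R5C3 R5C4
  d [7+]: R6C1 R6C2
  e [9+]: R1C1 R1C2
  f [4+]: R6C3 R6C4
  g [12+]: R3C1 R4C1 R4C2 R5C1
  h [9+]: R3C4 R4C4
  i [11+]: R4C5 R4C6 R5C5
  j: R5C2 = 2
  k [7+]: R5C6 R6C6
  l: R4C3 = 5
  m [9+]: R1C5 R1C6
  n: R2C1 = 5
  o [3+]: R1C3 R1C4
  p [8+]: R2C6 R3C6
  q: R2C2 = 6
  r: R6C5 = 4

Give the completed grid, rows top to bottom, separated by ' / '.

6 3 1 2 5 4 / 5 6 2 4 1 3 / 4 1 6 3 2 5 / 1 4 5 6 3 2 / 3 2 4 5 6 1 / 2 5 3 1 4 6

Cage n is given; hence R2C1 = 5.
Cage q is a single given cell, leaving R2C2 = 6.
Cage l is given; hence R4C3 = 5.
Cage j is given, which forces R5C2 = 2.
Cage r is a single given cell; hence R6C5 = 4.
In row 6, 5 can only go at R6C2, so R6C2 = 5.
Cage e's pair has sum 9, leaving R1C1 = 6.
5 is placed in column 2, which forces R1C2 = 3.
Row 1 already has 3, leaving R1C5 = 5.
Row 1 already has 3, leaving R1C6 = 4.
Cage d's pair has sum 7, so R6C1 = 2.
The 4 cells of cage g must have sum 12; hence R4C2 = 4.
Cage b has sum 9, so R2C3 = 2.
Row 2 now contains 2, leaving R2C6 = 3.
4 is placed in column 2, leaving R3C2 = 1.
The 3 cells of cage b must have sum 9, which forces R3C3 = 6.
6 is placed in row 3; hence R3C4 = 3.
Row 3 already has 3, so R3C5 = 2.
6 is placed in row 3, which forces R3C6 = 5.
Column 4 now contains 3, so R4C4 = 6.
Row 4 now contains 6, so R4C5 = 3.
Row 4 now contains 6; hence R4C6 = 2.
Column 4 now contains 6, so R5C4 = 5.
Column 5 already has 3, so R5C5 = 6.
Row 5 now contains 6, so R5C6 = 1.
Column 4 now contains 3, so R6C4 = 1.
Column 6 now contains 1, leaving R6C6 = 6.
2 is placed in column 3; hence R1C3 = 1.
Column 4 already has 1, which forces R1C4 = 2.
Row 2 now contains 3, which forces R2C4 = 4.
Row 2 now contains 3; hence R2C5 = 1.
Row 3 already has 3; hence R3C1 = 4.
3 is placed in row 4; hence R4C1 = 1.
Cage g has sum 12, which forces R5C1 = 3.
Cage c needs two cells with sum 9, leaving R5C3 = 4.
Row 6 already has 1, which forces R6C3 = 3.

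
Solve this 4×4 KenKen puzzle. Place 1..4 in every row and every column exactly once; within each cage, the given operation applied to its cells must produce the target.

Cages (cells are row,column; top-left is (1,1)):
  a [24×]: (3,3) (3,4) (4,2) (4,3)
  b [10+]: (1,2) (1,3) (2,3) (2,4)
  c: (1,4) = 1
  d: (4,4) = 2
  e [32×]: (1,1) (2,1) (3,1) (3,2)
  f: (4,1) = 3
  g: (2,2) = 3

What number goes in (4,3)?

Cage c is given, so (1,4) = 1.
Cage g is a single given cell, leaving (2,2) = 3.
Cage e has product 32; hence (3,2) = 4.
Cage f is a single given cell, so (4,1) = 3.
D is a freebie, so (4,4) = 2.
Column 2 now contains 4, which forces (1,2) = 2.
Cage b has sum 10, which forces (1,3) = 3.
The 4 cells of cage b must have sum 10; hence (2,3) = 1.
Column 4 already has 2, so (2,4) = 4.
Cage a has product 24, which forces (3,3) = 2.
Column 4 already has 2, so (3,4) = 3.
Row 4 already has 2, so (4,2) = 1.
Cage a needs product 24, which forces (4,3) = 4.
Row 1 now contains 2, so (1,1) = 4.
Row 2 now contains 4, leaving (2,1) = 2.
Row 3 already has 2, leaving (3,1) = 1.
Filled in: 4 2 3 1 / 2 3 1 4 / 1 4 2 3 / 3 1 4 2.

4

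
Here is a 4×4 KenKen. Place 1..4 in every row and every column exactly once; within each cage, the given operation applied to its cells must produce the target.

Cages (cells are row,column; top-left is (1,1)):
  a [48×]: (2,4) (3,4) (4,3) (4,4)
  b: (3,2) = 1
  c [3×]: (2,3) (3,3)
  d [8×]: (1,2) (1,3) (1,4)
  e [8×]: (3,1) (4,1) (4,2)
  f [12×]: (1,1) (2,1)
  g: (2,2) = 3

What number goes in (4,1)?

1

Cage g is a single given cell, so (2,2) = 3.
Row 2 now contains 3, so (2,3) = 1.
Cage b is given, which forces (3,2) = 1.
Column 3 now contains 1, so (3,3) = 3.
Cage f's pair has product 12; hence (1,1) = 3.
Cage d has product 8; hence (1,4) = 1.
Row 2 now contains 3, leaving (2,1) = 4.
Row 2 already has 4, which forces (2,4) = 2.
Column 1 already has 4, so (3,1) = 2.
Column 4 now contains 2, leaving (3,4) = 4.
Cage e has product 8, leaving (4,1) = 1.
Cage a needs product 48, so (4,3) = 2.
Cage a needs product 48, so (4,4) = 3.
Cage d has product 8, so (1,2) = 2.
2 is placed in column 3, which forces (1,3) = 4.
Row 4 already has 2, leaving (4,2) = 4.
Filled in: 3 2 4 1 / 4 3 1 2 / 2 1 3 4 / 1 4 2 3.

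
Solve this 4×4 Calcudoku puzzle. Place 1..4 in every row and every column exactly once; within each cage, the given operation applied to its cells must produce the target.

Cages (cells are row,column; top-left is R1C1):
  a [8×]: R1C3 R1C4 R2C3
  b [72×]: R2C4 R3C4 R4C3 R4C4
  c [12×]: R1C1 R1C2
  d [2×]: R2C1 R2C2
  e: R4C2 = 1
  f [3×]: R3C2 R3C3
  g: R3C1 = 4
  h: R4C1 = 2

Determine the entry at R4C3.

Cage g is given, leaving R3C1 = 4.
Cage h is given, so R4C1 = 2.
E is a freebie; hence R4C2 = 1.
The 4 cells of cage b must have product 72, so R4C3 = 3.
Row 4 already has 2, which forces R4C4 = 4.
Column 1 now contains 4; hence R1C1 = 3.
Cage c needs two cells with product 12, so R1C2 = 4.
Column 1 already has 2; hence R2C1 = 1.
1 is placed in column 2; hence R2C2 = 2.
2 is placed in row 2, which forces R2C3 = 4.
2 is placed in row 2; hence R2C4 = 3.
1 is placed in column 2; hence R3C2 = 3.
3 is placed in column 3, so R3C3 = 1.
3 is placed in column 4, so R3C4 = 2.
1 is placed in column 3; hence R1C3 = 2.
2 is placed in column 4, so R1C4 = 1.
Filled in: 3 4 2 1 / 1 2 4 3 / 4 3 1 2 / 2 1 3 4.

3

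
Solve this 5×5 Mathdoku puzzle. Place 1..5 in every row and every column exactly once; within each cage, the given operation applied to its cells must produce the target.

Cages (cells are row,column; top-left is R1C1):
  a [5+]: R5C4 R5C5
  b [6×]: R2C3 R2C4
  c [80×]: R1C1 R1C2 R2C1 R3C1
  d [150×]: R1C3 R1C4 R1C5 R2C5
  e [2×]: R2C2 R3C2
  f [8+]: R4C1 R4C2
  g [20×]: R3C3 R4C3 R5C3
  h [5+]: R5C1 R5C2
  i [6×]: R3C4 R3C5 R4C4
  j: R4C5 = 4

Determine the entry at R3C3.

4

The 4 cells of cage d must have product 150, which forces R2C5 = 5.
J is a freebie, which forces R4C5 = 4.
The only place for 1 in row 1 is R1C1.
Cage c has product 80; hence R1C2 = 4.
Cage c has product 80, which forces R2C1 = 4.
The 4 cells of cage c must have product 80, so R3C1 = 5.
Column 1 now contains 5, so R4C1 = 3.
Row 4 already has 3, leaving R4C2 = 5.
Row 4 already has 5, which forces R4C3 = 1.
1 is placed in row 4, so R4C4 = 2.
Column 1 already has 3; hence R5C1 = 2.
Cage b's pair has product 6, leaving R2C3 = 2.
Column 4 now contains 2; hence R2C4 = 3.
Column 3 already has 1; hence R3C3 = 4.
Column 4 now contains 3; hence R3C4 = 1.
Row 3 already has 1, which forces R3C5 = 3.
The two cells of cage h must have sum 5, which forces R5C2 = 3.
Cage g has product 20, leaving R5C3 = 5.
Cage a's pair has sum 5; hence R5C4 = 4.
The two cells of cage a must have sum 5, leaving R5C5 = 1.
5 is placed in column 3, which forces R1C3 = 3.
Column 4 now contains 3; hence R1C4 = 5.
Column 5 now contains 3, leaving R1C5 = 2.
Row 2 now contains 2, which forces R2C2 = 1.
Row 3 already has 1, leaving R3C2 = 2.
Filled in: 1 4 3 5 2 / 4 1 2 3 5 / 5 2 4 1 3 / 3 5 1 2 4 / 2 3 5 4 1.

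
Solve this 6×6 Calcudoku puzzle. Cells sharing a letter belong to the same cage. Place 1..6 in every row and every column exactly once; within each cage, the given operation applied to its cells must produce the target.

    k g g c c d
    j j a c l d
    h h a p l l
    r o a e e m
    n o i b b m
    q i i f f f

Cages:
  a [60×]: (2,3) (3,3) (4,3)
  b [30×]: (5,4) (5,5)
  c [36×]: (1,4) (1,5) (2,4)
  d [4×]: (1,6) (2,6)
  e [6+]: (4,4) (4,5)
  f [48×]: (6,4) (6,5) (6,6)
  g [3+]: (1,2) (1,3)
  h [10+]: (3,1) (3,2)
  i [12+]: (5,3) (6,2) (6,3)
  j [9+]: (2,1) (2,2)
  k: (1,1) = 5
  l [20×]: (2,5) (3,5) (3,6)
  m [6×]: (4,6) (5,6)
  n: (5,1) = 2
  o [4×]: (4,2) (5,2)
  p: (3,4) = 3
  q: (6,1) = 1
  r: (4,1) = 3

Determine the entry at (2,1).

6

Cage k is a single given cell; hence (1,1) = 5.
P is a freebie, which forces (3,4) = 3.
R is a freebie, leaving (4,1) = 3.
N is a freebie; hence (5,1) = 2.
Cage q is given; hence (6,1) = 1.
In row 1, 3 can only go at (1,5), so (1,5) = 3.
Row 1 needs a 4, and only (1,6) is open for it.
Column 6 already has 4, leaving (2,6) = 1.
Cage m's pair has product 6, leaving (4,6) = 2.
The two cells of cage m must have product 6; hence (5,6) = 3.
Column 6 now contains 2; hence (6,6) = 6.
Cage l has product 20, which forces (2,5) = 4.
Cage l needs product 20, which forces (3,5) = 1.
Column 6 now contains 2, leaving (3,6) = 5.
1 is placed in column 5, which forces (4,5) = 5.
5 is placed in column 5, leaving (5,5) = 6.
Column 5 already has 4, so (6,5) = 2.
Row 2 now contains 4; hence (2,1) = 6.
The two cells of cage j must have sum 9; hence (2,2) = 3.
Cage a needs product 60, which forces (2,3) = 5.
Row 2 now contains 6, leaving (2,4) = 2.
Column 1 already has 6, leaving (3,1) = 4.
4 is placed in row 3, which forces (3,2) = 6.
The 3 cells of cage a must have product 60; hence (3,3) = 2.
Cage a needs product 60; hence (4,3) = 6.
5 is placed in row 4, which forces (4,4) = 1.
Column 3 now contains 5, so (5,3) = 4.
Row 5 already has 6; hence (5,4) = 5.
4 is placed in column 3; hence (6,3) = 3.
Row 6 now contains 2; hence (6,4) = 4.
Cage g's pair has sum 3, which forces (1,2) = 2.
Column 3 already has 2; hence (1,3) = 1.
Column 4 already has 2, which forces (1,4) = 6.
Row 4 already has 1; hence (4,2) = 4.
4 is placed in row 5, which forces (5,2) = 1.
Row 6 already has 4, which forces (6,2) = 5.
Completed grid: 5 2 1 6 3 4 / 6 3 5 2 4 1 / 4 6 2 3 1 5 / 3 4 6 1 5 2 / 2 1 4 5 6 3 / 1 5 3 4 2 6.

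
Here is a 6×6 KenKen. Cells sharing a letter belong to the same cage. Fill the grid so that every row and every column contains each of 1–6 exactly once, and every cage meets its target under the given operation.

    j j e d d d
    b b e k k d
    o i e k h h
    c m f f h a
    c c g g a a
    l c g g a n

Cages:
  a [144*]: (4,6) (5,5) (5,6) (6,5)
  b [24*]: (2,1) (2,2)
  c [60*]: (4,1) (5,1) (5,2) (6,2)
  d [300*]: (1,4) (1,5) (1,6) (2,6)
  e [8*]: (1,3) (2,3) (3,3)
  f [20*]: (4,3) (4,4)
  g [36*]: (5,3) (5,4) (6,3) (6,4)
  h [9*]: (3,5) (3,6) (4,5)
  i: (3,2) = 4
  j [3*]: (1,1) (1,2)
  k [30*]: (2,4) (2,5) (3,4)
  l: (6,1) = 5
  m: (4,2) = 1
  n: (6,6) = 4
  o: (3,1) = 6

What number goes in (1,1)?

Cage d has product 300, leaving (2,6) = 5.
Cage o is a single given cell, leaving (3,1) = 6.
Cage i is given, so (3,2) = 4.
Cage h needs product 9; hence (3,5) = 1.
Cage h needs product 9; hence (3,6) = 3.
M is a freebie; hence (4,2) = 1.
The 3 cells of cage h must have product 9, so (4,5) = 3.
Cage l is a single given cell; hence (6,1) = 5.
Cage n is given, leaving (6,6) = 4.
Cage j's pair has product 3; hence (1,1) = 1.
Column 2 now contains 1; hence (1,2) = 3.
1 is placed in row 1; hence (1,3) = 4.
Column 1 now contains 6, which forces (2,1) = 4.
Column 2 now contains 4, which forces (2,2) = 6.
Column 3 already has 4, which forces (2,3) = 1.
Row 2 already has 1, leaving (2,4) = 3.
Row 2 already has 6, leaving (2,5) = 2.
Row 3 now contains 1, so (3,3) = 2.
Cage k needs product 30, so (3,4) = 5.
Column 1 now contains 4, so (4,1) = 2.
Column 3 already has 4, which forces (4,3) = 5.
5 is placed in column 4, so (4,4) = 4.
Row 4 already has 2; hence (4,6) = 6.
1 is placed in column 1, so (5,1) = 3.
Cage c needs product 60, leaving (5,2) = 5.
Row 5 already has 3; hence (5,3) = 6.
Row 5 now contains 6, which forces (5,5) = 4.
6 is placed in column 2, so (6,2) = 2.
Column 3 already has 6; hence (6,3) = 3.
2 is placed in column 5, leaving (6,5) = 6.
Cage d has product 300, leaving (1,4) = 6.
Column 5 now contains 6; hence (1,5) = 5.
6 is placed in column 6, leaving (1,6) = 2.
Cage g has product 36, which forces (5,4) = 2.
The 4 cells of cage a must have product 144, leaving (5,6) = 1.
6 is placed in row 6, which forces (6,4) = 1.
Completed grid: 1 3 4 6 5 2 / 4 6 1 3 2 5 / 6 4 2 5 1 3 / 2 1 5 4 3 6 / 3 5 6 2 4 1 / 5 2 3 1 6 4.

1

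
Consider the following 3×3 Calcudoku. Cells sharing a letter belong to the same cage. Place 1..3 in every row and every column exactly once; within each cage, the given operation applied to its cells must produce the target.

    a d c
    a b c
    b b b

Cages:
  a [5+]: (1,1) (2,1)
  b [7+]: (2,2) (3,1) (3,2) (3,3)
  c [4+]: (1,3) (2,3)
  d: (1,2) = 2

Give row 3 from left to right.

1 3 2

Cage d is given, so (1,2) = 2.
The 4 cells of cage b must have sum 7, so (2,2) = 1.
1 is placed in row 2, leaving (2,3) = 3.
Column 2 already has 2, which forces (3,2) = 3.
Row 1 now contains 2, which forces (1,1) = 3.
Column 3 already has 3, so (1,3) = 1.
3 is placed in row 2, so (2,1) = 2.
2 is placed in column 1, so (3,1) = 1.
Column 3 now contains 1, which forces (3,3) = 2.
Filled in: 3 2 1 / 2 1 3 / 1 3 2.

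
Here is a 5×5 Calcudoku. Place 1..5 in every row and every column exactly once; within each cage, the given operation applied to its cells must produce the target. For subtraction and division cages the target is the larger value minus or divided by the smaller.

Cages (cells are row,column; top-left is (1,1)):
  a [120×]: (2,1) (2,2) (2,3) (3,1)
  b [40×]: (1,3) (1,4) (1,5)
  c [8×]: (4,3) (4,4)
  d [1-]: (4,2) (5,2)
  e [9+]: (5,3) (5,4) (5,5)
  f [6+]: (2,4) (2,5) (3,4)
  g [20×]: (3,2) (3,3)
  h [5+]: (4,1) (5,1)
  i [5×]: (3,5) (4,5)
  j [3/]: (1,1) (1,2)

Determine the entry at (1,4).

In column 3, 1 can only go at (5,3), so (5,3) = 1.
The only place for 3 in column 3 is (2,3).
In row 3, 2 can only go at (3,1), so (3,1) = 2.
The two cells of cage h must have sum 5, so (4,1) = 1.
Row 4 now contains 1, which forces (4,5) = 5.
Cage h needs two cells with sum 5; hence (5,1) = 4.
Column 5 now contains 5, so (5,5) = 3.
Column 1 already has 1, which forces (1,1) = 3.
Cage j's pair has quotient 3, leaving (1,2) = 1.
4 is placed in column 1, which forces (2,1) = 5.
The 4 cells of cage a must have product 120, which forces (2,2) = 4.
Column 2 now contains 4, leaving (3,2) = 5.
Row 3 now contains 5; hence (3,3) = 4.
Column 5 now contains 5, leaving (3,5) = 1.
Column 2 now contains 4; hence (4,2) = 3.
Column 3 already has 4, so (4,3) = 2.
Row 4 already has 2, which forces (4,4) = 4.
5 is placed in column 2; hence (5,2) = 2.
Row 5 now contains 3; hence (5,4) = 5.
Column 3 already has 2, leaving (1,3) = 5.
Column 4 now contains 5, which forces (1,4) = 2.
The 3 cells of cage b must have product 40; hence (1,5) = 4.
The 3 cells of cage f must have sum 6, leaving (2,4) = 1.
Column 5 now contains 1, so (2,5) = 2.
Row 3 already has 1; hence (3,4) = 3.
Filled in: 3 1 5 2 4 / 5 4 3 1 2 / 2 5 4 3 1 / 1 3 2 4 5 / 4 2 1 5 3.

2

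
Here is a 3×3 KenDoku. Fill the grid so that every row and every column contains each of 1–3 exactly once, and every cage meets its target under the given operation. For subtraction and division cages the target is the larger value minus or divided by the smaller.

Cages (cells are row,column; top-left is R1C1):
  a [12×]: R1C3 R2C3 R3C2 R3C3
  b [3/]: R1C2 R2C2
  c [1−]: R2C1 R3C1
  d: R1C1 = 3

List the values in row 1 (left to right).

3 1 2

Cage d is given, so R1C1 = 3.
Row 1 now contains 3, so R1C2 = 1.
Row 1 now contains 1; hence R1C3 = 2.
1 is placed in column 2; hence R2C2 = 3.
Row 2 now contains 3, so R2C3 = 1.
Cage a has product 12, so R3C2 = 2.
1 is placed in column 3; hence R3C3 = 3.
Row 2 now contains 1, so R2C1 = 2.
2 is placed in row 3, leaving R3C1 = 1.
The full grid is 3 1 2 / 2 3 1 / 1 2 3.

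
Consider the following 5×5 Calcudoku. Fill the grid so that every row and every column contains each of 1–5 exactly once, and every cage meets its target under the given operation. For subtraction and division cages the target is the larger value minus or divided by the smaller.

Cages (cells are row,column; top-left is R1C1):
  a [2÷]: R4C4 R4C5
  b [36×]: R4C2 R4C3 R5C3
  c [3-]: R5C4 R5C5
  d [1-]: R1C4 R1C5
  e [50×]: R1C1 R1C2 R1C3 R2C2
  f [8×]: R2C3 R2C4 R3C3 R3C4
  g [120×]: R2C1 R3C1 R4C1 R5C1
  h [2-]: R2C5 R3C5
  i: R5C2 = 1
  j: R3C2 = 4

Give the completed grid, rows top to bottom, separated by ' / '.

Cage e needs product 50, which forces R2C2 = 5.
Cage j is given, leaving R3C2 = 4.
The 3 cells of cage b must have product 36, which forces R4C2 = 3.
The 3 cells of cage b must have product 36, which forces R4C3 = 4.
Cage i is a single given cell, which forces R5C2 = 1.
Cage b has product 36; hence R5C3 = 3.
Column 2 now contains 1, which forces R1C2 = 2.
Cage f has product 8, so R2C3 = 1.
Cage f has product 8; hence R2C4 = 4.
Row 2 now contains 4, leaving R2C5 = 3.
Cage f needs product 8, so R3C3 = 2.
Cage f has product 8, leaving R3C4 = 1.
1 is placed in row 3, leaving R3C5 = 5.
Column 4 now contains 1, so R4C4 = 2.
Row 4 now contains 2; hence R4C5 = 1.
Column 4 now contains 2; hence R5C4 = 5.
Column 5 now contains 5, leaving R5C5 = 2.
Cage e has product 50, so R1C1 = 1.
Column 3 now contains 1, so R1C3 = 5.
Column 4 already has 5, which forces R1C4 = 3.
Column 5 now contains 1; hence R1C5 = 4.
Row 2 now contains 3; hence R2C1 = 2.
Row 3 already has 5, which forces R3C1 = 3.
Row 4 now contains 2, leaving R4C1 = 5.
2 is placed in row 5, which forces R5C1 = 4.

1 2 5 3 4 / 2 5 1 4 3 / 3 4 2 1 5 / 5 3 4 2 1 / 4 1 3 5 2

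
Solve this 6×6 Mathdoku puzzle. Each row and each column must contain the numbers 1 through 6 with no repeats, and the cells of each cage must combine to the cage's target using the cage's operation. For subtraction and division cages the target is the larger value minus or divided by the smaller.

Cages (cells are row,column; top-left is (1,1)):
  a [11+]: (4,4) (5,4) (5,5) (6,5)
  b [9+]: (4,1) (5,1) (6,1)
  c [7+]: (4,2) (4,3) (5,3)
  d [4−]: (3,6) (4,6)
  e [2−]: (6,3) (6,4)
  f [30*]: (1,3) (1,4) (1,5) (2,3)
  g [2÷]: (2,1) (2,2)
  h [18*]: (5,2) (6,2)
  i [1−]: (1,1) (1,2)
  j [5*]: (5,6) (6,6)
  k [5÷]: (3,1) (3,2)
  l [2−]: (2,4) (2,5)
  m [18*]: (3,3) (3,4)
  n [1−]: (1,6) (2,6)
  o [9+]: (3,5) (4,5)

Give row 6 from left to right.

Row 3 needs a 2, and only (3,6) is open for it.
The two cells of cage d must have difference 4, leaving (4,6) = 6.
The only place for 4 in row 3 is (3,5).
Cage o needs two cells with sum 9, which forces (4,5) = 5.
In row 2, 6 can only go at (2,5), so (2,5) = 6.
Cage l needs two cells with difference 2, so (2,4) = 4.
Row 2 already has 4; hence (2,6) = 3.
Column 6 already has 3, which forces (1,6) = 4.
In row 2, 5 can only go at (2,3), so (2,3) = 5.
In row 1, 5 can only go at (1,2), so (1,2) = 5.
Cage i needs two cells with difference 1; hence (1,1) = 6.
The two cells of cage k must have quotient 5, leaving (3,1) = 5.
Column 2 now contains 5, which forces (3,2) = 1.
The two cells of cage g must have quotient 2, which forces (2,1) = 1.
1 is placed in column 2, which forces (2,2) = 2.
2 is placed in column 2, which forces (4,2) = 4.
In row 5, 4 can only go at (5,1), so (5,1) = 4.
Row 6 needs a 4, and only (6,3) is open for it.
The only place for 5 in row 6 is (6,6).
Column 6 already has 5, which forces (5,6) = 1.
The 3 cells of cage c must have sum 7, leaving (4,3) = 1.
Row 5 already has 1; hence (5,3) = 2.
Row 5 now contains 2, leaving (5,5) = 3.
Column 3 now contains 2, so (1,3) = 3.
Column 3 already has 3, which forces (3,3) = 6.
Row 3 now contains 6; hence (3,4) = 3.
Cage a has sum 11, which forces (4,4) = 2.
Row 5 already has 3; hence (5,2) = 6.
Cage a needs sum 11, which forces (5,4) = 5.
Cage h's pair has product 18, leaving (6,2) = 3.
2 is placed in column 4; hence (6,4) = 6.
Cage a needs sum 11, leaving (6,5) = 1.
2 is placed in column 4, so (1,4) = 1.
Column 5 already has 1; hence (1,5) = 2.
2 is placed in row 4, so (4,1) = 3.
3 is placed in row 6, which forces (6,1) = 2.
Filled in: 6 5 3 1 2 4 / 1 2 5 4 6 3 / 5 1 6 3 4 2 / 3 4 1 2 5 6 / 4 6 2 5 3 1 / 2 3 4 6 1 5.

2 3 4 6 1 5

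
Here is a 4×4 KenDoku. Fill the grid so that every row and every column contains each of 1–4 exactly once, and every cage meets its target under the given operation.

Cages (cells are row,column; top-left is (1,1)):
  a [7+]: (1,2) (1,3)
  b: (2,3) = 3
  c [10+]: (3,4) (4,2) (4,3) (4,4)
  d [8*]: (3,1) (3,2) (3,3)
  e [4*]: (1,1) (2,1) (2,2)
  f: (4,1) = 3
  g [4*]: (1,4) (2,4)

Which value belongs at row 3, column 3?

B is a freebie; hence (2,3) = 3.
Cage f is given, which forces (4,1) = 3.
Cage a needs two cells with sum 7, so (1,2) = 3.
Column 3 already has 3, leaving (1,3) = 4.
Row 1 already has 4; hence (1,4) = 1.
Column 4 now contains 1, so (2,4) = 4.
Cage c needs sum 10; hence (3,4) = 3.
Column 4 already has 4, leaving (4,4) = 2.
Row 1 now contains 1, leaving (1,1) = 2.
4 is placed in row 2, which forces (2,1) = 1.
Cage e has product 4, which forces (2,2) = 2.
1 is placed in column 1, so (3,1) = 4.
Row 3 now contains 4, leaving (3,2) = 1.
1 is placed in row 3, which forces (3,3) = 2.
Cage c has sum 10; hence (4,2) = 4.
Row 4 now contains 2; hence (4,3) = 1.
Completed grid: 2 3 4 1 / 1 2 3 4 / 4 1 2 3 / 3 4 1 2.

2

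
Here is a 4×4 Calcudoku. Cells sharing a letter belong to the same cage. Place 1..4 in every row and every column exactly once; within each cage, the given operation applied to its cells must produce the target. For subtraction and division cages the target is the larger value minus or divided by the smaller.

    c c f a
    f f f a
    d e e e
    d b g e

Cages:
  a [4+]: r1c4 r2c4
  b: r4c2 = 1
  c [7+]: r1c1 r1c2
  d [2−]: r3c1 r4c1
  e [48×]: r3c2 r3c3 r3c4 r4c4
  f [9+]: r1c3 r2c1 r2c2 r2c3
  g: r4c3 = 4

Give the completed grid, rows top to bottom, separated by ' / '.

4 3 2 1 / 2 4 1 3 / 1 2 3 4 / 3 1 4 2

Cage b is a single given cell; hence r4c2 = 1.
Cage g is a single given cell, leaving r4c3 = 4.
4 is placed in row 4, leaving r4c4 = 2.
Cage d needs two cells with difference 2, leaving r3c1 = 1.
Row 4 already has 2; hence r4c1 = 3.
Column 1 already has 3, which forces r1c1 = 4.
The two cells of cage c must have sum 7, leaving r1c2 = 3.
Row 1 now contains 3, leaving r1c3 = 2.
Row 1 now contains 3; hence r1c4 = 1.
Column 1 now contains 4; hence r2c1 = 2.
2 is placed in row 2, which forces r2c2 = 4.
Cage f needs sum 9, which forces r2c3 = 1.
Column 4 now contains 1, leaving r2c4 = 3.
Column 2 already has 4, which forces r3c2 = 2.
Column 3 already has 2, which forces r3c3 = 3.
Column 4 now contains 3, so r3c4 = 4.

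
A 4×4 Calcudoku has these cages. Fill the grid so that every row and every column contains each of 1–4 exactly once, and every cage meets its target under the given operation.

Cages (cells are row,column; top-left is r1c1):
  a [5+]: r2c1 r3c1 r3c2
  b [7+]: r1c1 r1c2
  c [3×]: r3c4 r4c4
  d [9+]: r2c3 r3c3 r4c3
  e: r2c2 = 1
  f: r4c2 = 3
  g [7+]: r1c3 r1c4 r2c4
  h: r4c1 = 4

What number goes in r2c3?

Cage e is given, which forces r2c2 = 1.
Column 2 already has 1; hence r3c2 = 2.
H is a freebie; hence r4c1 = 4.
F is a freebie, so r4c2 = 3.
Row 4 now contains 3; hence r4c3 = 2.
Row 4 now contains 3, leaving r4c4 = 1.
Column 1 already has 4, leaving r1c1 = 3.
Column 2 already has 3, which forces r1c2 = 4.
Cage g needs sum 7, which forces r1c3 = 1.
4 is placed in row 1; hence r1c4 = 2.
1 is placed in row 2, so r2c1 = 2.
Column 4 already has 2; hence r2c4 = 4.
Cage a has sum 5; hence r3c1 = 1.
1 is placed in column 4, so r3c4 = 3.
4 is placed in row 2; hence r2c3 = 3.
Row 3 now contains 3, which forces r3c3 = 4.
The full grid is 3 4 1 2 / 2 1 3 4 / 1 2 4 3 / 4 3 2 1.

3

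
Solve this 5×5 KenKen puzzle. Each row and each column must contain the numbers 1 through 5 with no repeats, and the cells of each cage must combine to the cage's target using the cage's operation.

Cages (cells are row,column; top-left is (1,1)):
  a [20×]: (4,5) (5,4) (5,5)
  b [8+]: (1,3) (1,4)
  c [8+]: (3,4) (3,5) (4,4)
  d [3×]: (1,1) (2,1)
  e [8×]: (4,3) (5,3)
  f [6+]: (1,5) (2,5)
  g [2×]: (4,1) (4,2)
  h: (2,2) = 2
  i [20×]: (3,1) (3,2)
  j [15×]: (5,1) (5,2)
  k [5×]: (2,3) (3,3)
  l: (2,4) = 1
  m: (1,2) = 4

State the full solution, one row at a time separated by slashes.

M is a freebie; hence (1,2) = 4.
H is a freebie, which forces (2,2) = 2.
Cage l is given, so (2,4) = 1.
Column 2 already has 4, which forces (3,2) = 5.
Row 3 already has 5; hence (3,3) = 1.
Column 2 now contains 2; hence (4,2) = 1.
Column 2 already has 5, leaving (5,2) = 3.
Cage d needs two cells with product 3; hence (1,1) = 1.
1 is placed in row 1, leaving (1,5) = 2.
Row 2 now contains 1, so (2,1) = 3.
Row 2 now contains 1, which forces (2,3) = 5.
5 is placed in row 2, so (2,5) = 4.
Row 3 already has 5, so (3,1) = 4.
Row 3 already has 4; hence (3,4) = 2.
Column 5 now contains 2; hence (3,5) = 3.
Row 4 now contains 1, so (4,1) = 2.
Row 4 already has 2, so (4,3) = 4.
2 is placed in column 4; hence (4,4) = 3.
Column 5 already has 4; hence (4,5) = 5.
Row 5 already has 3, leaving (5,1) = 5.
Column 3 already has 4, so (5,3) = 2.
5 is placed in row 5, leaving (5,4) = 4.
Column 5 already has 5, so (5,5) = 1.
Column 3 already has 5; hence (1,3) = 3.
Column 4 already has 3, leaving (1,4) = 5.

1 4 3 5 2 / 3 2 5 1 4 / 4 5 1 2 3 / 2 1 4 3 5 / 5 3 2 4 1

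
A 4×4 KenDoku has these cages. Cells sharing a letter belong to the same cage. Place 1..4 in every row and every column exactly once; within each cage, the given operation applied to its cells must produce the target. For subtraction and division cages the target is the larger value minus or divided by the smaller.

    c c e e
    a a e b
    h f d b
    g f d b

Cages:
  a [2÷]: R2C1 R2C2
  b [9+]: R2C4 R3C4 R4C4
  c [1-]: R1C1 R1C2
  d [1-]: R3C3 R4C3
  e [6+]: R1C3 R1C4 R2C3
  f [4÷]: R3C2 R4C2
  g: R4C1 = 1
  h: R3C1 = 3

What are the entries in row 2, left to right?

4 2 1 3

Cage h is given, leaving R3C1 = 3.
Cage g is given, which forces R4C1 = 1.
Row 4 now contains 1; hence R4C2 = 4.
4 is placed in column 2, so R3C2 = 1.
1 is placed in column 2; hence R1C2 = 3.
Cage a's pair has quotient 2, so R2C1 = 4.
1 is placed in column 2, so R2C2 = 2.
Row 2 now contains 2, leaving R2C4 = 3.
Cage d needs two cells with difference 1, which forces R4C3 = 3.
Column 4 now contains 3; hence R4C4 = 2.
Column 1 now contains 4, so R1C1 = 2.
Cage e needs sum 6, leaving R1C3 = 4.
Column 4 already has 2, which forces R1C4 = 1.
Row 2 now contains 3; hence R2C3 = 1.
Column 3 already has 4, so R3C3 = 2.
Column 4 already has 2, which forces R3C4 = 4.
Filled in: 2 3 4 1 / 4 2 1 3 / 3 1 2 4 / 1 4 3 2.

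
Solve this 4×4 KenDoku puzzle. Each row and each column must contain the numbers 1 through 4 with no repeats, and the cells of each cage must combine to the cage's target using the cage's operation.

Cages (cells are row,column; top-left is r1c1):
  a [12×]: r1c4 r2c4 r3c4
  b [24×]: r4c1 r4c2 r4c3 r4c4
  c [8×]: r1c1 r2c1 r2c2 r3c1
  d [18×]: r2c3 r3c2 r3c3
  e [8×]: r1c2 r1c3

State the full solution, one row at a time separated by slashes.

The 4 cells of cage c must have product 8, which forces r2c2 = 1.
Cage d needs product 18, so r2c3 = 3.
Row 2 already has 3, which forces r2c4 = 4.
Cage d needs product 18, so r3c2 = 3.
Cage d needs product 18, leaving r3c3 = 2.
3 is placed in row 3; hence r3c4 = 1.
The 4 cells of cage c must have product 8; hence r1c1 = 1.
Cage e needs two cells with product 8; hence r1c2 = 2.
Column 3 already has 2, so r1c3 = 4.
Column 4 now contains 1; hence r1c4 = 3.
Row 2 now contains 4, so r2c1 = 2.
Row 3 already has 1, so r3c1 = 4.
4 is placed in column 1; hence r4c1 = 3.
Column 2 now contains 2; hence r4c2 = 4.
Column 3 already has 4; hence r4c3 = 1.
Column 4 now contains 3; hence r4c4 = 2.

1 2 4 3 / 2 1 3 4 / 4 3 2 1 / 3 4 1 2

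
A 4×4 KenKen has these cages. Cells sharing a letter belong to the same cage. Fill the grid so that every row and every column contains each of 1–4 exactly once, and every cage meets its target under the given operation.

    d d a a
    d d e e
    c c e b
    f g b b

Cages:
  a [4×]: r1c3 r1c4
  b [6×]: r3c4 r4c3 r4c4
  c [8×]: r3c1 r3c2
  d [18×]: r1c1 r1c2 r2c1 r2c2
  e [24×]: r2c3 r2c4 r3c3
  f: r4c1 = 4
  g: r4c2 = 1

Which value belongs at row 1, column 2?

Cage f is given; hence r4c1 = 4.
Cage g is given, leaving r4c2 = 1.
Column 1 already has 4, leaving r3c1 = 2.
The two cells of cage c must have product 8; hence r3c2 = 4.
Row 3 now contains 4, so r3c3 = 3.
Cage b has product 6, so r3c4 = 1.
3 is placed in column 3; hence r4c3 = 2.
Row 4 already has 2; hence r4c4 = 3.
The two cells of cage a must have product 4, which forces r1c3 = 1.
1 is placed in column 4, leaving r1c4 = 4.
2 is placed in column 3; hence r2c3 = 4.
Cage e has product 24, leaving r2c4 = 2.
Row 1 now contains 1, leaving r1c1 = 3.
Cage d has product 18, leaving r1c2 = 2.
The 4 cells of cage d must have product 18; hence r2c1 = 1.
Row 2 already has 2; hence r2c2 = 3.
Filled in: 3 2 1 4 / 1 3 4 2 / 2 4 3 1 / 4 1 2 3.

2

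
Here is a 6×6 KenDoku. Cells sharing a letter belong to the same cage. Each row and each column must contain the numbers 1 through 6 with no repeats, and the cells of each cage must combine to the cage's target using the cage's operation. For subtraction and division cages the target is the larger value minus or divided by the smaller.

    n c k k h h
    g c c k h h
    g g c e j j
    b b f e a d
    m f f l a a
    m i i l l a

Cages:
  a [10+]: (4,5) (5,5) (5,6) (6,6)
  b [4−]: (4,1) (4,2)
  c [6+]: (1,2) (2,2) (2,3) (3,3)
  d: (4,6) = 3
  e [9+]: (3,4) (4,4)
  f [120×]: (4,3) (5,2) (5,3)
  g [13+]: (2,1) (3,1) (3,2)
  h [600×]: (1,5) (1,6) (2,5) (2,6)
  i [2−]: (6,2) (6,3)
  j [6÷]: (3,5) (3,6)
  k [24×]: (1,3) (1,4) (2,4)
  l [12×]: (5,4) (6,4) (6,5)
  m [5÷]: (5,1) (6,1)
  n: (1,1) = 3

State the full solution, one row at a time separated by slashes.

Cage n is given, so (1,1) = 3.
D is a freebie, leaving (4,6) = 3.
In row 2, 3 can only go at (2,4), so (2,4) = 3.
In row 1, 1 can only go at (1,2), so (1,2) = 1.
Column 2 already has 1, so (2,2) = 2.
Cage c has sum 6, which forces (2,3) = 1.
The 4 cells of cage c must have sum 6, so (3,3) = 2.
Column 3 now contains 2, so (1,3) = 4.
Cage k needs product 24, so (1,4) = 2.
Cage f needs product 120, so (5,2) = 4.
The only place for 6 in row 2 is (2,1).
Row 3 needs a 3, and only (3,2) is open for it.
The 3 cells of cage g must have sum 13, so (3,1) = 4.
4 is placed in row 3, so (3,4) = 5.
Column 4 already has 5; hence (4,4) = 4.
Column 2 now contains 3, so (6,2) = 5.
Cage i's pair has difference 2, so (6,3) = 3.
Row 6 already has 3, so (6,5) = 2.
Cage b's pair has difference 4, so (4,1) = 2.
Column 2 now contains 5, which forces (4,2) = 6.
Row 4 now contains 6, which forces (4,3) = 5.
Row 4 now contains 6, which forces (4,5) = 1.
Cage m needs two cells with quotient 5; hence (5,1) = 5.
Column 3 now contains 5, leaving (5,3) = 6.
Row 5 already has 6; hence (5,4) = 1.
Row 5 already has 6, leaving (5,5) = 3.
5 is placed in row 5, leaving (5,6) = 2.
Row 6 now contains 5; hence (6,1) = 1.
Column 4 already has 1; hence (6,4) = 6.
Row 6 now contains 1, leaving (6,6) = 4.
Cage h has product 600, so (1,5) = 5.
Cage h needs product 600, which forces (1,6) = 6.
Cage h has product 600, so (2,5) = 4.
Column 6 now contains 4, so (2,6) = 5.
Column 5 now contains 1, so (3,5) = 6.
Cage j needs two cells with quotient 6, which forces (3,6) = 1.

3 1 4 2 5 6 / 6 2 1 3 4 5 / 4 3 2 5 6 1 / 2 6 5 4 1 3 / 5 4 6 1 3 2 / 1 5 3 6 2 4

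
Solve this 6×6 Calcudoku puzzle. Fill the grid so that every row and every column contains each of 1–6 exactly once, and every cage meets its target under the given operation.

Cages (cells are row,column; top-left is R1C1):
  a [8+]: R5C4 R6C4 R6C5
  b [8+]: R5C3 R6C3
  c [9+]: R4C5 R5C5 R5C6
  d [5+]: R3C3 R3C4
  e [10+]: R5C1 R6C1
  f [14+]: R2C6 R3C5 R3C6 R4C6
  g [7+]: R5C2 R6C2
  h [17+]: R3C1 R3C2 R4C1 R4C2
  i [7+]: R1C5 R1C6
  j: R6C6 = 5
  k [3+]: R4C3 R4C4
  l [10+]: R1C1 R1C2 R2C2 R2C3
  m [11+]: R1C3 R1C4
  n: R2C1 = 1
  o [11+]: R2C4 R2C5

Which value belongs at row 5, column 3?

Cage n is given, which forces R2C1 = 1.
J is a freebie, which forces R6C6 = 5.
In row 1, 1 can only go at R1C2, so R1C2 = 1.
Row 1 needs a 2, and only R1C1 is open for it.
Row 2 needs a 2, and only R2C6 is open for it.
The only place for 2 in column 2 is R6C2.
Cage g needs two cells with sum 7, which forces R5C2 = 5.
Row 5 already has 5; hence R5C3 = 2.
2 is placed in column 3, which forces R4C3 = 1.
The two cells of cage k must have sum 3, leaving R4C4 = 2.
Cage b needs two cells with sum 8, leaving R6C3 = 6.
Column 3 already has 6, so R1C3 = 5.
Cage m needs two cells with sum 11, leaving R1C4 = 6.
Column 4 now contains 6, so R2C4 = 5.
Row 2 now contains 5, so R2C5 = 6.
Cage d's pair has sum 5, so R3C3 = 4.
The two cells of cage d must have sum 5, which forces R3C4 = 1.
Cage e needs two cells with sum 10; hence R5C1 = 6.
Row 6 now contains 6, which forces R6C1 = 4.
Row 6 now contains 4; hence R6C4 = 3.
Row 6 now contains 3, which forces R6C5 = 1.
The 4 cells of cage l must have sum 10, which forces R2C2 = 4.
4 is placed in column 3, so R2C3 = 3.
Cage c needs sum 9, so R4C5 = 5.
Column 4 already has 3, which forces R5C4 = 4.
1 is placed in column 5; hence R5C5 = 3.
Cage c needs sum 9, so R5C6 = 1.
Column 5 now contains 3, leaving R1C5 = 4.
The two cells of cage i must have sum 7, which forces R1C6 = 3.
Cage h has sum 17; hence R3C1 = 5.
Cage h has sum 17; hence R3C2 = 3.
Column 5 now contains 3, so R3C5 = 2.
Cage f needs sum 14, leaving R3C6 = 6.
Row 4 now contains 5, so R4C1 = 3.
Cage h needs sum 17, which forces R4C2 = 6.
Cage f needs sum 14, leaving R4C6 = 4.
Filled in: 2 1 5 6 4 3 / 1 4 3 5 6 2 / 5 3 4 1 2 6 / 3 6 1 2 5 4 / 6 5 2 4 3 1 / 4 2 6 3 1 5.

2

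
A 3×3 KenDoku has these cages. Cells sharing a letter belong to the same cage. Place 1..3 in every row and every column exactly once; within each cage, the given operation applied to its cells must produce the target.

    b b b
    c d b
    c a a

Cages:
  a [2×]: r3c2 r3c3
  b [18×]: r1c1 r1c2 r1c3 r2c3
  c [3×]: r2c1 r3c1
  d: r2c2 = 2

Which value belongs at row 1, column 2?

3

Cage d is a single given cell, which forces r2c2 = 2.
Cage b has product 18, so r2c3 = 3.
Column 2 already has 2, leaving r3c2 = 1.
Row 3 already has 1, so r3c3 = 2.
The 4 cells of cage b must have product 18; hence r1c1 = 2.
Column 2 already has 1, leaving r1c2 = 3.
Column 3 already has 2; hence r1c3 = 1.
Row 2 already has 3, which forces r2c1 = 1.
Row 3 already has 1, leaving r3c1 = 3.
Filled in: 2 3 1 / 1 2 3 / 3 1 2.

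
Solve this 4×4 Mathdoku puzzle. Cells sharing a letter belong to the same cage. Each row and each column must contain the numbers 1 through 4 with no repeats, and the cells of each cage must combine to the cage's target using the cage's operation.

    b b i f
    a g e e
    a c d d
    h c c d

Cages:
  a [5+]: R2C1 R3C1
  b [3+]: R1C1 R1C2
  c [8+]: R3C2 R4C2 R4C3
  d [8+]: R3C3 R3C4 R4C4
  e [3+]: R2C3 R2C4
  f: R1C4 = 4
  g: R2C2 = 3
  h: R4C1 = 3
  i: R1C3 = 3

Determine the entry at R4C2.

Cage i is given, leaving R1C3 = 3.
Cage f is a single given cell, leaving R1C4 = 4.
Cage g is given, leaving R2C2 = 3.
Cage h is a single given cell, leaving R4C1 = 3.
The 3 cells of cage c must have sum 8; hence R3C2 = 2.
Cage d needs sum 8, which forces R3C3 = 4.
Cage d has sum 8, leaving R3C4 = 3.
Cage c needs sum 8, so R4C2 = 4.
The 3 cells of cage c must have sum 8; hence R4C3 = 2.
Cage d needs sum 8, leaving R4C4 = 1.
The two cells of cage b must have sum 3, which forces R1C1 = 2.
2 is placed in column 2, which forces R1C2 = 1.
The two cells of cage a must have sum 5, which forces R2C1 = 4.
Column 3 now contains 2, leaving R2C3 = 1.
Column 4 now contains 1, which forces R2C4 = 2.
Row 3 now contains 4; hence R3C1 = 1.
Filled in: 2 1 3 4 / 4 3 1 2 / 1 2 4 3 / 3 4 2 1.

4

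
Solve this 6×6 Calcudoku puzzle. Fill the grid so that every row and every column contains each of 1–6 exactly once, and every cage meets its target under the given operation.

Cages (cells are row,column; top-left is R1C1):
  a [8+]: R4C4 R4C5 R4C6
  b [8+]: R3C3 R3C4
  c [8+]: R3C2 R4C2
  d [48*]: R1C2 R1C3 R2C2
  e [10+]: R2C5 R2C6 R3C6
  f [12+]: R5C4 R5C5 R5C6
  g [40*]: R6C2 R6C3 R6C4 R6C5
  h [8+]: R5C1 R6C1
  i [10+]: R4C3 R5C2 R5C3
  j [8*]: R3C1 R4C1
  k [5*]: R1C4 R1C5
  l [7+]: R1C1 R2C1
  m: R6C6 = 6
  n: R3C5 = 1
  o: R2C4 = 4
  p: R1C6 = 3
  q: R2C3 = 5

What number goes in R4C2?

Cage p is given; hence R1C6 = 3.
Cage q is a single given cell, which forces R2C3 = 5.
Cage o is given; hence R2C4 = 4.
Cage n is a single given cell, leaving R3C5 = 1.
M is a freebie; hence R6C6 = 6.
Cage k needs two cells with product 5, which forces R1C4 = 1.
Column 5 now contains 1; hence R1C5 = 5.
The 3 cells of cage e must have sum 10, leaving R2C5 = 3.
Cage e has sum 10; hence R2C6 = 2.
Cage e needs sum 10, so R3C6 = 5.
The two cells of cage l must have sum 7, which forces R1C1 = 6.
Cage l's pair has sum 7, so R2C1 = 1.
Row 2 already has 2; hence R2C2 = 6.
Cage a needs sum 8, so R4C6 = 1.
Column 6 already has 1; hence R5C6 = 4.
Cage c's pair has sum 8, so R3C2 = 3.
Cage c needs two cells with sum 8, leaving R4C2 = 5.
5 is placed in row 4; hence R4C4 = 3.
Cage a needs sum 8, leaving R4C5 = 4.
Cage g has product 40, leaving R6C4 = 5.
Column 5 already has 4; hence R6C5 = 2.
Cage j's pair has product 8, so R3C1 = 4.
4 is placed in row 4, so R4C1 = 2.
Row 4 already has 2; hence R4C3 = 6.
Cage h needs two cells with sum 8, so R5C1 = 5.
Column 3 already has 6, so R5C3 = 3.
Cage f has sum 12, which forces R5C4 = 2.
2 is placed in column 5, which forces R5C5 = 6.
Row 6 now contains 5; hence R6C1 = 3.
Column 3 already has 6; hence R3C3 = 2.
2 is placed in column 4; hence R3C4 = 6.
Row 5 now contains 2, so R5C2 = 1.
1 is placed in column 2, so R6C2 = 4.
Row 6 now contains 4; hence R6C3 = 1.
4 is placed in column 2, which forces R1C2 = 2.
2 is placed in column 3; hence R1C3 = 4.
Filled in: 6 2 4 1 5 3 / 1 6 5 4 3 2 / 4 3 2 6 1 5 / 2 5 6 3 4 1 / 5 1 3 2 6 4 / 3 4 1 5 2 6.

5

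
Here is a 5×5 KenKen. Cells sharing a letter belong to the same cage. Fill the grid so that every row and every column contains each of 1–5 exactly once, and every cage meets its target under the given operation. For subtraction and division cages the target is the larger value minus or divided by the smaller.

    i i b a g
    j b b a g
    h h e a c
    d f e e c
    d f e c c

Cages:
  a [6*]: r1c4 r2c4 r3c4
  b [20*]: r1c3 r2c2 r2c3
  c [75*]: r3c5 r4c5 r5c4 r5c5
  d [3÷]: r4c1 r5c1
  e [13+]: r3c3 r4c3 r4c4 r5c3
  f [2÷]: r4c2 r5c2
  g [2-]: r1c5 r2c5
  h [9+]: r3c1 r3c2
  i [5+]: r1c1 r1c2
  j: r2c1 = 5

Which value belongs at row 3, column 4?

Cage j is a single given cell; hence r2c1 = 5.
Column 1 now contains 5, leaving r3c1 = 4.
Row 3 already has 4; hence r3c2 = 5.
Cage c has product 75, leaving r5c4 = 5.
Cage b has product 20, which forces r1c3 = 5.
Cage c has product 75; hence r4c5 = 5.
Cage e has sum 13; hence r4c4 = 4.
The 4 cells of cage e must have sum 13, so r5c3 = 4.
Cage b needs product 20; hence r2c2 = 4.
Column 3 already has 4, leaving r2c3 = 1.
Row 1 needs a 4, and only r1c5 is open for it.
The two cells of cage g must have difference 2, which forces r2c5 = 2.
Row 2 already has 2, so r2c4 = 3.
The only place for 1 in row 1 is r1c4.
Column 4 already has 1, leaving r3c4 = 2.
2 is placed in row 3, leaving r3c3 = 3.
Row 3 already has 3, so r3c5 = 1.
Cage e has sum 13, leaving r4c3 = 2.
Column 5 already has 1; hence r5c5 = 3.
Cage d needs two cells with quotient 3, leaving r4c1 = 3.
Row 4 already has 2, which forces r4c2 = 1.
Row 5 now contains 3, leaving r5c1 = 1.
Cage f needs two cells with quotient 2, which forces r5c2 = 2.
Column 1 already has 3; hence r1c1 = 2.
Column 2 already has 2; hence r1c2 = 3.
The full grid is 2 3 5 1 4 / 5 4 1 3 2 / 4 5 3 2 1 / 3 1 2 4 5 / 1 2 4 5 3.

2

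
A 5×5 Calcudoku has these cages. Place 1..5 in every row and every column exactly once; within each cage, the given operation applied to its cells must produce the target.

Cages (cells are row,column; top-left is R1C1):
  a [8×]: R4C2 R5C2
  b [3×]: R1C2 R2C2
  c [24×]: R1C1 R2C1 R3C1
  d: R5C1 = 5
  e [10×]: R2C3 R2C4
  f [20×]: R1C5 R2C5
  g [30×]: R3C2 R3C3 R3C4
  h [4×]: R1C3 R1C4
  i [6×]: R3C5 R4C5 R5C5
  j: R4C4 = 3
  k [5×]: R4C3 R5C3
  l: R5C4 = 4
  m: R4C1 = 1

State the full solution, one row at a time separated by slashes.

2 3 4 1 5 / 3 1 2 5 4 / 4 5 3 2 1 / 1 4 5 3 2 / 5 2 1 4 3

Cage m is a single given cell, leaving R4C1 = 1.
Row 4 now contains 1, which forces R4C3 = 5.
Cage j is a single given cell; hence R4C4 = 3.
Row 4 already has 3; hence R4C5 = 2.
Cage d is a single given cell, leaving R5C1 = 5.
5 is placed in column 3, so R5C3 = 1.
Cage l is a single given cell, so R5C4 = 4.
Row 5 now contains 1, which forces R5C5 = 3.
Column 3 now contains 1, leaving R1C3 = 4.
4 is placed in column 4; hence R1C4 = 1.
Row 1 now contains 4, leaving R1C5 = 5.
5 is placed in column 3, leaving R2C3 = 2.
Cage e needs two cells with product 10, so R2C4 = 5.
5 is placed in column 5, which forces R2C5 = 4.
Column 3 already has 2, which forces R3C3 = 3.
Column 4 already has 5, so R3C4 = 2.
Column 5 already has 3, leaving R3C5 = 1.
Row 4 now contains 2; hence R4C2 = 4.
4 is placed in row 5, so R5C2 = 2.
The 3 cells of cage c must have product 24; hence R1C1 = 2.
Row 1 already has 1, which forces R1C2 = 3.
Row 2 now contains 4, leaving R2C1 = 3.
Cage b needs two cells with product 3, leaving R2C2 = 1.
Row 3 already has 2; hence R3C1 = 4.
Row 3 already has 2, so R3C2 = 5.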